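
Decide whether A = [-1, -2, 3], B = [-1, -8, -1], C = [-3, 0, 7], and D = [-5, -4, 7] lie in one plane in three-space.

Yes

The four points are coplanar iff the 3×3 determinant with rows AB, AC, AD is zero.
Rows: (0, -6, -4), (-2, 2, 4), (-4, -2, 4).
Expanding along the first row: (0)(16) − (-6)(8) + (-4)(12) = 0.
Zero determinant ⇒ coplanar.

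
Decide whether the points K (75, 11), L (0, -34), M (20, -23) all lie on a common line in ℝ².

No

KL = (-75, -45), KM = (-55, -34).
det[KL; KM] = (-75)(-34) − (-45)(-55) = 75.
The determinant is nonzero, so they are not collinear.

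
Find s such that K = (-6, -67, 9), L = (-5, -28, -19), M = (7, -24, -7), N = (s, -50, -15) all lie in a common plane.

-15

Normal to plane KLM: n = (580, -348, -464); plane equation n·P = 15660.
Requiring n·N = 15660: (580)s + (24360) = 15660.
So s = -15.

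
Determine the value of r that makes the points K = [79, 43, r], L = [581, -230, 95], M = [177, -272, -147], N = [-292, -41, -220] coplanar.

Coplanarity ⇔ det[KL; KM; KN] = 0.
Expanding, this is linear in r: (113022)r + (-4068792) = 0.
So r = 36.

36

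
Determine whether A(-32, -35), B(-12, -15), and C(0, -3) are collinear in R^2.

Yes

AB = (20, 20), AC = (32, 32).
Checking proportionality: AC = 8/5·AB, so the vectors are parallel and the points are collinear.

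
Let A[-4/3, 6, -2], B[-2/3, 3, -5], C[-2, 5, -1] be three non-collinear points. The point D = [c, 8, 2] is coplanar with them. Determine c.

-8/3

The plane through A, B, C has equation −6x + (4/3)y − (8/3)z = 64/3.
Substituting D: (-6)c + (16/3) = 64/3, so c = -8/3.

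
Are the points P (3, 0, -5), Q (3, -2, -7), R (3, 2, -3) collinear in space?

PQ = (0, -2, -2), PR = (0, 2, 2).
PQ × PR = (0, 0, 0).
The cross product vanishes, so the three points are collinear.

Yes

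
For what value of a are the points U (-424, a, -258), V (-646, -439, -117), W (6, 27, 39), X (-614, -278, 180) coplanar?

-373

The points are coplanar iff UV · (UW × UX) = 0.
Expanding, this is linear in a: (188652)a + (70367196) = 0.
So a = -373.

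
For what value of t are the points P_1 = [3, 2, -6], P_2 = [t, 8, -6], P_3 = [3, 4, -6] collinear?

3

Collinearity requires P_1P_2 × P_1P_3 = 0; each component is linear in t.
The z-component gives (2)t + (-6) = 0, so t = 3.
The remaining components then also vanish.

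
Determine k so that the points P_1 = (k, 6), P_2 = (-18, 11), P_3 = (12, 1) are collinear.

-3

Collinearity: (P_1 − P_2) must be parallel to (P_3 − P_2) = (30, -10).
Cross-multiplying the components: (k − (-18))·(-10) = (-5)·(30).
Solving gives k = -3.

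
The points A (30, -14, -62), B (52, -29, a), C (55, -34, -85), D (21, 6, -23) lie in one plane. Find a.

Normal to plane ACD: n = (-320, -768, 320); plane equation n·P = -18688.
Requiring n·B = -18688: (320)a + (5632) = -18688.
So a = -76.

-76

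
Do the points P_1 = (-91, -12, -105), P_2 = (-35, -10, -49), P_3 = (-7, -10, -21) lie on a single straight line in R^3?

No

P_1P_2 = (56, 2, 56), P_1P_3 = (84, 2, 84).
P_1P_2 × P_1P_3 = (56, 0, -56).
The cross product is nonzero, so the points do not lie on one line.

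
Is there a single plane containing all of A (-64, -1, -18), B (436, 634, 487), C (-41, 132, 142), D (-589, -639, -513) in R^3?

The four points are coplanar iff the 3×3 determinant with rows AB, AC, AD is zero.
Rows: (500, 635, 505), (23, 133, 160), (-525, -638, -495).
Expanding along the first row: (500)(36245) − (635)(72615) + (505)(55151) = -136770.
Nonzero ⇒ not coplanar.

No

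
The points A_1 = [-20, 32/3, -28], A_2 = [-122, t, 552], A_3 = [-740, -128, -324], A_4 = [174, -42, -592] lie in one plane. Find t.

The points are coplanar iff A_1A_2 · (A_1A_3 × A_1A_4) = 0.
Expanding, this is linear in t: (-463504)t + (36153312) = 0.
So t = 78.

78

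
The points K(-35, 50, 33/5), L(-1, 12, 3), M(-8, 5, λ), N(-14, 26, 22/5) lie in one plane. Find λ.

22/5

Normal to plane KLN: n = (-14/5, -4/5, -18); plane equation n·P = -304/5.
Requiring n·M = -304/5: (-18)λ + (92/5) = -304/5.
So λ = 22/5.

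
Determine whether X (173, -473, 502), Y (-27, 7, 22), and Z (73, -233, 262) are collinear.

XY = (-200, 480, -480), XZ = (-100, 240, -240).
XY × XZ = (0, 0, 0).
The cross product vanishes, so the three points are collinear.

Yes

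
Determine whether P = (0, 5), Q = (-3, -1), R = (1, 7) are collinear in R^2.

Yes

PQ = (-3, -6), PR = (1, 2).
det[PQ; PR] = (-3)(2) − (-6)(1) = 0.
The determinant is zero, so the points are collinear.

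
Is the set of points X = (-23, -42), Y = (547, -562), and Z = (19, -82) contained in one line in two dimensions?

XY = (570, -520), XZ = (42, -40).
det[XY; XZ] = (570)(-40) − (-520)(42) = -960.
The determinant is nonzero, so they are not collinear.

No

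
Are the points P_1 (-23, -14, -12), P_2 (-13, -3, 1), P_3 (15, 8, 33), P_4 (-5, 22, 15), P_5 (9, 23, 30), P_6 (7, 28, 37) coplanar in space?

No

The plane through P_1, P_2, P_3 has normal n = P_1P_2 × P_1P_3 = (209, 44, -198) and equation n·P = -3047.
Checking the remaining points: n·P_4 = -3047, n·P_5 = -3047, n·P_6 = -4631.
Since n·P_6 = -4631 ≠ -3047, P_6 is off the plane and the points are not all coplanar.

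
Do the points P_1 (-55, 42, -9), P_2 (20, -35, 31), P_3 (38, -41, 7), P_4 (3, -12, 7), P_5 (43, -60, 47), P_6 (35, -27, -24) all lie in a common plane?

The plane through P_1, P_2, P_3 has normal n = P_1P_2 × P_1P_3 = (2088, 2520, 936) and equation n·P = -17424.
Checking the remaining points: n·P_4 = -17424, n·P_5 = -17424, n·P_6 = -17424.
All equal -17424, so all 6 points lie in one plane.

Yes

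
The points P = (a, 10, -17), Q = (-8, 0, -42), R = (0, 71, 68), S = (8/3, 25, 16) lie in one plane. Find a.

-3

The points are coplanar iff PQ · (PR × PS) = 0.
Expanding, this is linear in a: (-1368)a + (-4104) = 0.
So a = -3.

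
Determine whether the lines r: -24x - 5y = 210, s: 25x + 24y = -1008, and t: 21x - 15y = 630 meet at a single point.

Yes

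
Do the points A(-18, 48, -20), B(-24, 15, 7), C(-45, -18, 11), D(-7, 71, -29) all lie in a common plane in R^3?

No

With A as base: AB = (-6, -33, 27), AC = (-27, -66, 31), AD = (11, 23, -9).
AC × AD = (-119, 98, 105).
AB · (AC × AD) = 315.
Since 315 ≠ 0, the four points are not coplanar.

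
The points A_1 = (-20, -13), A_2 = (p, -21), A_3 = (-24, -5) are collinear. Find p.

-16

Collinearity: (A_2 − A_1) must be parallel to (A_3 − A_1) = (-4, 8).
Cross-multiplying the components: (p − (-20))·(8) = (-8)·(-4).
Solving gives p = -16.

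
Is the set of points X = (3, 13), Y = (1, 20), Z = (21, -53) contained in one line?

No

XY = (-2, 7), XZ = (18, -66).
If collinear, XZ would be a scalar multiple of XY. But (-2)·(-66) ≠ (7)·(18) (difference 6), so they are not parallel; the points are not collinear.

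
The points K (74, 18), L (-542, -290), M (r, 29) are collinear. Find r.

96

Collinearity: (M − K) must be parallel to (L − K) = (-616, -308).
Cross-multiplying the components: (r − 74)·(-308) = (11)·(-616).
Solving gives r = 96.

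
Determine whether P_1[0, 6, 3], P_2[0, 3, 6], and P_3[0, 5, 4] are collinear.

Yes

P_1P_2 = (0, -3, 3), P_1P_3 = (0, -1, 1).
Each component of P_1P_3 is 1/3 times the corresponding component of P_1P_2, so P_1P_3 = 1/3·P_1P_2 and the points are collinear.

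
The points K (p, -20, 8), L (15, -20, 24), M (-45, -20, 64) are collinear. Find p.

Collinearity requires KL × KM = 0; each component is linear in p.
The y-component gives (40)p + (-1560) = 0, so p = 39.
The remaining components then also vanish.

39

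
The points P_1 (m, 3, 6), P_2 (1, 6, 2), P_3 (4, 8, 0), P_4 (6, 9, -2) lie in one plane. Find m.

The points are coplanar iff P_1P_2 · (P_1P_3 × P_1P_4) = 0.
Expanding, this is linear in m: (2)m + (8) = 0.
So m = -4.

-4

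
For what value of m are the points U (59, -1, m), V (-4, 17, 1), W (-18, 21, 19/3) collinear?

Collinearity requires UV × UW = 0; each component is linear in m.
The x-component gives (4)m + (92) = 0, so m = -23.
The remaining components then also vanish.

-23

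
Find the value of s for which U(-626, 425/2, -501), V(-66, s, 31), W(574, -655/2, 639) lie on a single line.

-79/2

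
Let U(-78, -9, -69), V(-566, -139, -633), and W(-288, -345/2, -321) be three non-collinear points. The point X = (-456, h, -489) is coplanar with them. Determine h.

171/2

Coplanarity requires UV · (UW × UX) = 0.
UV = (-488, -130, -564), UW = (-210, -327/2, -252); the triple product is linear in h with coefficient -4536 and constant term 387828.
Setting it to zero: h = 171/2.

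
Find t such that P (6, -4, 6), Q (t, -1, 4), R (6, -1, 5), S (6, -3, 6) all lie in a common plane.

6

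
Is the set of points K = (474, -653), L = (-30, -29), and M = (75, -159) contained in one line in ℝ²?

KL = (-504, 624), KM = (-399, 494).
det[KL; KM] = (-504)(494) − (624)(-399) = 0.
The determinant is zero, so the points are collinear.

Yes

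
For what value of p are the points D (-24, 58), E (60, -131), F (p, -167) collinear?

Collinearity: (F − D) must be parallel to (E − D) = (84, -189).
Cross-multiplying the components: (p − (-24))·(-189) = (-225)·(84).
Solving gives p = 76.

76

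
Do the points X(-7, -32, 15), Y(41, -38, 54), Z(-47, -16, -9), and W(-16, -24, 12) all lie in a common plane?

A normal to the plane through X, Y, Z is n = XY × XZ = (-480, -408, 528).
The plane has equation n·P = 24336. For W: n·W = 23808.
23808 ≠ 24336, so W is off the plane.

No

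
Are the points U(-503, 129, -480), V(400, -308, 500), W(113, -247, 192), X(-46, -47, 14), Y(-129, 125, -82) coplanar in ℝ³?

No

The plane through U, V, W has normal n = UV × UW = (74816, -3136, -70336) and equation n·P = -4275712.
Checking the remaining points: n·X = -4278848, n·Y = -4275712.
Since n·X = -4278848 ≠ -4275712, X is off the plane and the points are not all coplanar.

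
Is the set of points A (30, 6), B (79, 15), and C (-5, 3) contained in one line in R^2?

No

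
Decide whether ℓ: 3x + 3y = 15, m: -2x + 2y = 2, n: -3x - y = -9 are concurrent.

The three lines meet at one point iff the augmented coefficient matrix [aᵢ bᵢ cᵢ] has rank < 3, i.e. its determinant vanishes.
Here the determinant is 0.
It vanishes, so the lines are concurrent at (2, 3).

Yes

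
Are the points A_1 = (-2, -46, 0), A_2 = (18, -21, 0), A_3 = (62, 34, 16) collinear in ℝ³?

No

A_1A_2 = (20, 25, 0), A_1A_3 = (64, 80, 16).
A_1A_2 × A_1A_3 = (400, -320, 0).
The cross product is nonzero, so the points do not lie on one line.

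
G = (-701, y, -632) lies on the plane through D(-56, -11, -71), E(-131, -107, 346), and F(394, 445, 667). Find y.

The plane through D, E, F has equation −261000x + 243000y + 9000z = 11304000.
Substituting G: (243000)y + (177273000) = 11304000, so y = -683.

-683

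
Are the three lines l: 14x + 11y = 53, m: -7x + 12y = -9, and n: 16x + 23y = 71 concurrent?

Yes

Intersecting l and m: solving the 2×2 system gives (x, y) = (3, 1).
Substitute into n: (16)(3) + (23)(1) = 71.
This equals 71, so (3, 1) lies on all three lines and they are concurrent.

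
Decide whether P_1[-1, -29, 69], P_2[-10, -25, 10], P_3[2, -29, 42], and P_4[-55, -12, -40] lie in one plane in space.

Yes

A normal to the plane through P_1, P_2, P_3 is n = P_1P_2 × P_1P_3 = (-108, -420, -12).
The plane has equation n·P = 11460. For P_4: n·P_4 = 11460.
Equal, so P_4 lies in the plane and all four are coplanar.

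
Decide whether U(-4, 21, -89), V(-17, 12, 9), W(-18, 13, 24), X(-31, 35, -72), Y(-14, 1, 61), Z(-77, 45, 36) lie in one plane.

No

The plane through U, V, W has normal n = UV × UW = (-233, 97, -22) and equation n·P = 4927.
Checking the remaining points: n·X = 12202, n·Y = 2017, n·Z = 21514.
Since n·X = 12202 ≠ 4927, X is off the plane and the points are not all coplanar.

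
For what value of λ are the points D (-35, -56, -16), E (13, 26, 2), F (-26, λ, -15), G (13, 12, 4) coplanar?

-24

Coplanarity ⇔ det[DE; DF; DG] = 0.
Expanding, this is linear in λ: (96)λ + (2304) = 0.
So λ = -24.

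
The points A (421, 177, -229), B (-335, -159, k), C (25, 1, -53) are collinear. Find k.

107

Direction AC = (-396, -176, 176). From the x-coordinate of B, the parameter along the line is τ = (-335 − 421)/(-396) = 21/11.
Then k = (-229) + 21/11·(176) = 107.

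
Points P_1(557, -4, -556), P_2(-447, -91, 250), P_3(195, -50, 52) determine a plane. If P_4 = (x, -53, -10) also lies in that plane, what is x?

77

A normal to the plane is n = P_1P_2 × P_1P_3 = (-15820, 318660, 14690).
P_4 lies in the plane iff n · P_1P_4 = 0.
This gives (-15820)x + (1218140) = 0, so x = 77.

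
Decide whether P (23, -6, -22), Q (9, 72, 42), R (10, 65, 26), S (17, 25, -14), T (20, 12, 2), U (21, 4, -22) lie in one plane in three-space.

The plane through P, Q, R has normal n = PQ × PR = (-800, -160, 20) and equation n·X = -17880.
Checking the remaining points: n·S = -17880, n·T = -17880, n·U = -17880.
All equal -17880, so all 6 points lie in one plane.

Yes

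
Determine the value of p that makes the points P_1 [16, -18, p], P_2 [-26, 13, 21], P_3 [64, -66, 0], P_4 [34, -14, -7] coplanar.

The points are coplanar iff P_1P_2 · (P_1P_3 × P_1P_4) = 0.
Expanding, this is linear in p: (-2310)p + (18480) = 0.
So p = 8.

8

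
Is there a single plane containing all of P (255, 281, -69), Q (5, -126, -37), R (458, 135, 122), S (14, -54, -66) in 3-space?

A normal to the plane through P, Q, R is n = PQ × PR = (-73065, 54246, 119121).
The plane has equation n·X = -11607798. For S: n·S = -11814180.
-11814180 ≠ -11607798, so S is off the plane.

No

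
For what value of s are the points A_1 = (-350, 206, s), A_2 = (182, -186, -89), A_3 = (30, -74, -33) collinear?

Direction A_2A_3 = (-152, 112, 56). From the x-coordinate of A_1, the parameter along the line is τ = (-350 − 182)/(-152) = 7/2.
Then s = (-89) + 7/2·(56) = 107.

107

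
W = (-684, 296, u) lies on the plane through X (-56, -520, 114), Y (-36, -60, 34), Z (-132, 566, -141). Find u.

A normal to the plane is n = XY × XZ = (-30420, 11180, 56680).
W lies in the plane iff n · XW = 0.
This gives (56680)u + (21765120) = 0, so u = -384.

-384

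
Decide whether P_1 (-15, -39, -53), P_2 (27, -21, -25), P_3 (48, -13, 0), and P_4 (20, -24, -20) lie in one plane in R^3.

No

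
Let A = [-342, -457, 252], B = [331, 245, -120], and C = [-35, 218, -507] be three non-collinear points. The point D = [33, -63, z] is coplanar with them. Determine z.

40

A normal to the plane is n = AB × AC = (-281718, 396603, 238761).
D lies in the plane iff n · AD = 0.
This gives (238761)z + (-9550440) = 0, so z = 40.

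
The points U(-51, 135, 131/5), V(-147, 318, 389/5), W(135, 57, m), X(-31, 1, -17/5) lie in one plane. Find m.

The points are coplanar iff UV · (UW × UX) = 0.
Expanding, this is linear in m: (-9204)m + (-892788/5) = 0.
So m = -97/5.

-97/5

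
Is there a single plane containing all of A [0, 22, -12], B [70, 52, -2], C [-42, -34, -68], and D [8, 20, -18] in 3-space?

Yes

The four points are coplanar iff the 3×3 determinant with rows AB, AC, AD is zero.
Rows: (70, 30, 10), (-42, -56, -56), (8, -2, -6).
Expanding along the first row: (70)(224) − (30)(700) + (10)(532) = 0.
Zero determinant ⇒ coplanar.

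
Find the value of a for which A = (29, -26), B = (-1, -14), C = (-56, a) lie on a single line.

The three points are collinear iff det[AB; AC] = 0.
This determinant is linear in a: (-30)a + (240) = 0, so a = 8.

8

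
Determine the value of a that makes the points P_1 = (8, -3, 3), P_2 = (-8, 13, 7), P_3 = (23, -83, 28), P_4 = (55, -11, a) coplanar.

-26

The points are coplanar iff P_1P_2 · (P_1P_3 × P_1P_4) = 0.
Expanding, this is linear in a: (1040)a + (27040) = 0.
So a = -26.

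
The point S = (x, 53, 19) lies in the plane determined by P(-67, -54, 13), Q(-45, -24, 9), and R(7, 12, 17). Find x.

52

The plane through P, Q, R has equation 384x − 384y − 768z = -14976.
Substituting S: (384)x + (-34944) = -14976, so x = 52.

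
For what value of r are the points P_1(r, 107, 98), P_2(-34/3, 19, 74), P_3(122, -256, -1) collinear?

-54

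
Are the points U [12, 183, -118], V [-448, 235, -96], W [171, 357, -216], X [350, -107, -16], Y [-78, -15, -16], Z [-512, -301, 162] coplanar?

No

The plane through U, V, W has normal n = UV × UW = (-8924, -41582, -88308) and equation n·P = 2703750.
Checking the remaining points: n·X = 2738802, n·Y = 2732730, n·Z = 2779374.
Since n·X = 2738802 ≠ 2703750, X is off the plane and the points are not all coplanar.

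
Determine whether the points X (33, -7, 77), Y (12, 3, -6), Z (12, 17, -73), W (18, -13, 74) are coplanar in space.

The four points are coplanar iff the 3×3 determinant with rows XY, XZ, XW is zero.
Rows: (-21, 10, -83), (-21, 24, -150), (-15, -6, -3).
Expanding along the first row: (-21)(-972) − (10)(-2187) + (-83)(486) = 1944.
Nonzero ⇒ not coplanar.

No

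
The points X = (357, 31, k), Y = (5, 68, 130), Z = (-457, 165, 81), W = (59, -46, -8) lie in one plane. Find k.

The points are coplanar iff XY · (XZ × XW) = 0.
Expanding, this is linear in k: (-47430)k + (10387170) = 0.
So k = 219.

219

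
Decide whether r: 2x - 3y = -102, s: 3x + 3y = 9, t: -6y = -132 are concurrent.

Lines aᵢx + bᵢy = cᵢ with pairwise distinct directions are concurrent exactly when det[aᵢ bᵢ cᵢ] = 0.
Here the determinant is -36.
Nonzero, so no common point exists.

No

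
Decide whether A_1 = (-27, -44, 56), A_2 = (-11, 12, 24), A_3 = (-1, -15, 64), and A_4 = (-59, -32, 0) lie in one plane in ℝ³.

Yes

With A_1 as base: A_1A_2 = (16, 56, -32), A_1A_3 = (26, 29, 8), A_1A_4 = (-32, 12, -56).
A_1A_3 × A_1A_4 = (-1720, 1200, 1240).
A_1A_2 · (A_1A_3 × A_1A_4) = 0.
The scalar triple product vanishes, so the four points are coplanar.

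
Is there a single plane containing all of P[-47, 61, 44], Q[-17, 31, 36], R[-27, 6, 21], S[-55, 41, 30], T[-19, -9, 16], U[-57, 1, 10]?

No

The plane through P, Q, R has normal n = PQ × PR = (250, 530, -1050) and equation n·X = -25620.
Checking the remaining points: n·S = -23520, n·T = -26320, n·U = -24220.
Since n·S = -23520 ≠ -25620, S is off the plane and the points are not all coplanar.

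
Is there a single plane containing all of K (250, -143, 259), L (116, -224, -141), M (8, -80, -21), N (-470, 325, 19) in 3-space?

Yes

The four points are coplanar iff the 3×3 determinant with rows KL, KM, KN is zero.
Rows: (-134, -81, -400), (-242, 63, -280), (-720, 468, -240).
Expanding along the first row: (-134)(115920) − (-81)(-143520) + (-400)(-67896) = 0.
Zero determinant ⇒ coplanar.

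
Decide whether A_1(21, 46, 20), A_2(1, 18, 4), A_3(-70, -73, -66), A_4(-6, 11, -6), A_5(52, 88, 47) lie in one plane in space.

Yes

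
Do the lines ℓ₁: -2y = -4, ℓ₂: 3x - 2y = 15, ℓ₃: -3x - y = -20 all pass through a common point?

No

Intersecting ℓ₁ and ℓ₂: solving the 2×2 system gives (x, y) = (19/3, 2).
Substitute into ℓ₃: (-3)(19/3) + (-1)(2) = -21.
But ℓ₃ requires -20 ≠ -21, so the three lines have no common point.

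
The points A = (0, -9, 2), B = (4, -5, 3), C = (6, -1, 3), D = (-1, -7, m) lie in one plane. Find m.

Normal to plane ABC: n = (-4, 2, 8); plane equation n·P = -2.
Requiring n·D = -2: (8)m + (-10) = -2.
So m = 1.

1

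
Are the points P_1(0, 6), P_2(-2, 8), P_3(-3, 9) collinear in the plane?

Yes

P_1P_2 = (-2, 2), P_1P_3 = (-3, 3).
det[P_1P_2; P_1P_3] = (-2)(3) − (2)(-3) = 0.
The determinant is zero, so the points are collinear.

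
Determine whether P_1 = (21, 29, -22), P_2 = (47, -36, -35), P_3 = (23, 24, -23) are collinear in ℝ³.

Yes

P_1P_2 = (26, -65, -13), P_1P_3 = (2, -5, -1).
P_1P_2 × P_1P_3 = (0, 0, 0).
The cross product vanishes, so the three points are collinear.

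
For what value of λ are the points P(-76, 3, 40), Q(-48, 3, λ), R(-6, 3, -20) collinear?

Direction PR = (70, 0, -60). From the x-coordinate of Q, the parameter along the line is τ = (-48 − (-76))/70 = 2/5.
Then λ = 40 + 2/5·(-60) = 16.

16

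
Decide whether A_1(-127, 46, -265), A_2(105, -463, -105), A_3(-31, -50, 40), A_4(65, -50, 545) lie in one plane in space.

A normal to the plane through A_1, A_2, A_3 is n = A_1A_2 × A_1A_3 = (-139885, -55400, 26592).
The plane has equation n·P = 8170115. For A_4: n·A_4 = 8170115.
Equal, so A_4 lies in the plane and all four are coplanar.

Yes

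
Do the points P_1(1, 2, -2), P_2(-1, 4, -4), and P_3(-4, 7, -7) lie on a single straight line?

Yes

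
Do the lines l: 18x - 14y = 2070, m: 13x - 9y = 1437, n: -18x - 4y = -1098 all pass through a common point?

No

Intersecting l and m: solving the 2×2 system gives (x, y) = (372/5, -261/5).
Substitute into n: (-18)(372/5) + (-4)(-261/5) = -5652/5.
But n requires -1098 ≠ -5652/5, so the three lines have no common point.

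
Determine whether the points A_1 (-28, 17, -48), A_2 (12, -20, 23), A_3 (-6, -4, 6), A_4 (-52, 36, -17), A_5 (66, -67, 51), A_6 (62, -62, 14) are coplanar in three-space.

The plane through A_1, A_2, A_3 has normal n = A_1A_2 × A_1A_3 = (-507, -598, -26) and equation n·P = 5278.
Checking the remaining points: n·A_4 = 5278, n·A_5 = 5278, n·A_6 = 5278.
All equal 5278, so all 6 points lie in one plane.

Yes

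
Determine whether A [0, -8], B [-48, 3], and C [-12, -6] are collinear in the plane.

No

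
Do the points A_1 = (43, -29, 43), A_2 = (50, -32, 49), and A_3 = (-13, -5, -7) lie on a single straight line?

No

A_1A_2 = (7, -3, 6), A_1A_3 = (-56, 24, -50).
A_1A_2 × A_1A_3 = (6, 14, 0).
The cross product is nonzero, so the points do not lie on one line.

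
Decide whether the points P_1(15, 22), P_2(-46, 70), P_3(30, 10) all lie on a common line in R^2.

No

P_1P_2 = (-61, 48), P_1P_3 = (15, -12).
det[P_1P_2; P_1P_3] = (-61)(-12) − (48)(15) = 12.
The determinant is nonzero, so they are not collinear.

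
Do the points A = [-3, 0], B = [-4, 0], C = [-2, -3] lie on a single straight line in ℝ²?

AB = (-1, 0), AC = (1, -3).
If collinear, AC would be a scalar multiple of AB. But (-1)·(-3) ≠ (0)·(1) (difference 3), so they are not parallel; the points are not collinear.

No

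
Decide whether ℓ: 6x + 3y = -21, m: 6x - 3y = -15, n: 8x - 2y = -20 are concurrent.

No

Lines aᵢx + bᵢy = cᵢ with pairwise distinct directions are concurrent exactly when det[aᵢ bᵢ cᵢ] = 0.
Here the determinant is -72.
Nonzero, so no common point exists.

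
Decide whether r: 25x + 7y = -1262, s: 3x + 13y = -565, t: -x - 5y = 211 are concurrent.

No

The three lines meet at one point iff the augmented coefficient matrix [aᵢ bᵢ cᵢ] has rank < 3, i.e. its determinant vanishes.
Here the determinant is -2.
Nonzero, so no common point exists.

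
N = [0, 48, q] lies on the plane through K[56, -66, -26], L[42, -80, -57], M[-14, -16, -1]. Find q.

105

The plane through K, L, M has equation 1200x + 2520y − 1680z = -55440.
Substituting N: (-1680)q + (120960) = -55440, so q = 105.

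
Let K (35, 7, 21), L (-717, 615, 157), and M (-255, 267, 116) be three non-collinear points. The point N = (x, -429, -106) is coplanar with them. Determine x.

Coplanarity requires KL · (KM × KN) = 0.
KL = (-752, 608, 136), KM = (-290, 260, 95); the triple product is linear in x with coefficient 22400 and constant term -12297600.
Setting it to zero: x = 549.

549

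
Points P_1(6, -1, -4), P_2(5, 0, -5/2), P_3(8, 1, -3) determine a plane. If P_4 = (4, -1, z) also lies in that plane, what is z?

-3

The plane through P_1, P_2, P_3 has equation −2x + 4y − 4z = 0.
Substituting P_4: (-4)z + (-12) = 0, so z = -3.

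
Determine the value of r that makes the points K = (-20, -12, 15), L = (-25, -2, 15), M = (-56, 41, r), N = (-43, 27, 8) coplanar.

-4

Normal to plane KLN: n = (-70, -35, 35); plane equation n·P = 2345.
Requiring n·M = 2345: (35)r + (2485) = 2345.
So r = -4.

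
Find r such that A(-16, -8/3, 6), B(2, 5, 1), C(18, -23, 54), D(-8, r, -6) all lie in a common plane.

The points are coplanar iff AB · (AC × AD) = 0.
Expanding, this is linear in r: (-1034)r + (20680/3) = 0.
So r = 20/3.

20/3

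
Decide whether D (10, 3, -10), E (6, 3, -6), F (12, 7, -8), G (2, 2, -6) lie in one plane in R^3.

No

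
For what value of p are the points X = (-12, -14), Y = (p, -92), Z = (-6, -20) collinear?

66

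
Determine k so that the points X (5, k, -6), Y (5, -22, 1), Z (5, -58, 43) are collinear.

-16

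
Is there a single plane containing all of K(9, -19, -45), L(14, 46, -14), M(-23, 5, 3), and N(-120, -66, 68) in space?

Yes

With K as base: KL = (5, 65, 31), KM = (-32, 24, 48), KN = (-129, -47, 113).
KM × KN = (4968, -2576, 4600).
KL · (KM × KN) = 0.
The scalar triple product vanishes, so the four points are coplanar.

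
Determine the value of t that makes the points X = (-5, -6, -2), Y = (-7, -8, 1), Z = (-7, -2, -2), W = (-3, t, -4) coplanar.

The points are coplanar iff XY · (XZ × XW) = 0.
Expanding, this is linear in t: (-6)t + (-36) = 0.
So t = -6.

-6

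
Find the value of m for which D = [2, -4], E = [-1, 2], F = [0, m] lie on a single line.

0

Collinearity: (F − D) must be parallel to (E − D) = (-3, 6).
Cross-multiplying the components: (m − (-4))·(-3) = (-2)·(6).
Solving gives m = 0.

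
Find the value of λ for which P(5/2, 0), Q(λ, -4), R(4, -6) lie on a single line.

Collinearity: (Q − P) must be parallel to (R − P) = (3/2, -6).
Cross-multiplying the components: (λ − 5/2)·(-6) = (-4)·(3/2).
Solving gives λ = 7/2.

7/2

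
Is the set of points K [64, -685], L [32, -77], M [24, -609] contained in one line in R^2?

KL = (-32, 608), KM = (-40, 76).
Twice the signed area of △KLM is (-32)(76) − (608)(-40) = 21888.
The area is nonzero, so the three points are not collinear.

No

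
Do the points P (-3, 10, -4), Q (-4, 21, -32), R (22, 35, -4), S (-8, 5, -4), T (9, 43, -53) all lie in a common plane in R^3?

Yes

The plane through P, Q, R has normal n = PQ × PR = (700, -700, -300) and equation n·X = -7900.
Checking the remaining points: n·S = -7900, n·T = -7900.
All equal -7900, so all 5 points lie in one plane.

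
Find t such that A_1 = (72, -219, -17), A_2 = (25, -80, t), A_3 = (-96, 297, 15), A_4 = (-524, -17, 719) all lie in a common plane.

-6

Normal to plane A_1A_3A_4: n = (373312, 104576, 273600); plane equation n·P = -674880.
Requiring n·A_2 = -674880: (273600)t + (966720) = -674880.
So t = -6.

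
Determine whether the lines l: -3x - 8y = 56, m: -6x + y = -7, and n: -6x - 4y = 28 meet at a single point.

Yes

Lines aᵢx + bᵢy = cᵢ with pairwise distinct directions are concurrent exactly when det[aᵢ bᵢ cᵢ] = 0.
Here the determinant is 0.
It vanishes, so the lines are concurrent at (0, -7).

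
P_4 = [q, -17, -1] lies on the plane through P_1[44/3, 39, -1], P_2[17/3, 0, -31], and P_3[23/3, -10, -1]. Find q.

A normal to the plane is n = P_1P_2 × P_1P_3 = (-1470, 210, 168).
P_4 lies in the plane iff n · P_1P_4 = 0.
This gives (-1470)q + (9800) = 0, so q = 20/3.

20/3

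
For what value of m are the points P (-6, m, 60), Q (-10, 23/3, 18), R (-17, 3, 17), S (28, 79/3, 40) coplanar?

-19/3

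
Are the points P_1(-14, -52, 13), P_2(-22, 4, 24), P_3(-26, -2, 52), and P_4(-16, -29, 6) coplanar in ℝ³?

The four points are coplanar iff the 3×3 determinant with rows P_1P_2, P_1P_3, P_1P_4 is zero.
Rows: (-8, 56, 11), (-12, 50, 39), (-2, 23, -7).
Expanding along the first row: (-8)(-1247) − (56)(162) + (11)(-176) = -1032.
Nonzero ⇒ not coplanar.

No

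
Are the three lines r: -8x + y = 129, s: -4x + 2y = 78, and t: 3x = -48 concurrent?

No

Intersecting r and s: solving the 2×2 system gives (x, y) = (-15, 9).
Substitute into t: (3)(-15) + (0)(9) = -45.
But t requires -48 ≠ -45, so the three lines have no common point.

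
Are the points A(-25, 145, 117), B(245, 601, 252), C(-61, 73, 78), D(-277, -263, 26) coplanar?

The four points are coplanar iff the 3×3 determinant with rows AB, AC, AD is zero.
Rows: (270, 456, 135), (-36, -72, -39), (-252, -408, -91).
Expanding along the first row: (270)(-9360) − (456)(-6552) + (135)(-3456) = -6048.
Nonzero ⇒ not coplanar.

No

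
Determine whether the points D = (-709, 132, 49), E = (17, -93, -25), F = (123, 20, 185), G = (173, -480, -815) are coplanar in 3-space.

The four points are coplanar iff the 3×3 determinant with rows DE, DF, DG is zero.
Rows: (726, -225, -74), (832, -112, 136), (882, -612, -864).
Expanding along the first row: (726)(180000) − (-225)(-838800) + (-74)(-410400) = -27680400.
Nonzero ⇒ not coplanar.

No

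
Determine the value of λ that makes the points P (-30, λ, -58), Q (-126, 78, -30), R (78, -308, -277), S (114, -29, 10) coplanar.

The points are coplanar iff PQ · (PR × PS) = 0.
Expanding, this is linear in λ: (67440)λ + (741840) = 0.
So λ = -11.

-11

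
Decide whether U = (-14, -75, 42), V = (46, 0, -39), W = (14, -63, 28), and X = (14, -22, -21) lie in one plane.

No

A normal to the plane through U, V, W is n = UV × UW = (-78, -1428, -1380).
The plane has equation n·P = 50232. For X: n·X = 59304.
59304 ≠ 50232, so X is off the plane.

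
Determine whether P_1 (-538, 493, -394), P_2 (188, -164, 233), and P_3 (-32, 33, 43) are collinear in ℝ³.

No

P_1P_2 = (726, -657, 627), P_1P_3 = (506, -460, 437).
Comparing components 2 and 3: (-657)(437) − (627)(-460) = 1311 ≠ 0, so P_1P_2 and P_1P_3 are not parallel and the points are not collinear.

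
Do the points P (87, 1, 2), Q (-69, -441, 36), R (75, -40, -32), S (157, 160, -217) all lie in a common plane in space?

A normal to the plane through P, Q, R is n = PQ × PR = (16422, -5712, 1092).
The plane has equation n·X = 1425186. For S: n·S = 1427370.
1427370 ≠ 1425186, so S is off the plane.

No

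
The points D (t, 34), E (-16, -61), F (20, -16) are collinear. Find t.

Collinearity: (D − E) must be parallel to (F − E) = (36, 45).
Cross-multiplying the components: (t − (-16))·(45) = (95)·(36).
Solving gives t = 60.

60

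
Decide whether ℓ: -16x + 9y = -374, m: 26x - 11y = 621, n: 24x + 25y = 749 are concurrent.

No

The three lines meet at one point iff the augmented coefficient matrix [aᵢ bᵢ cᵢ] has rank < 3, i.e. its determinant vanishes.
Here the determinant is -2742.
Nonzero, so no common point exists.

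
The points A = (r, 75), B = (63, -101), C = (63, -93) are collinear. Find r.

63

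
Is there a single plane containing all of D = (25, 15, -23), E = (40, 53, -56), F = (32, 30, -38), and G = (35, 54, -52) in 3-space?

With D as base: DE = (15, 38, -33), DF = (7, 15, -15), DG = (10, 39, -29).
DF × DG = (150, 53, 123).
DE · (DF × DG) = 205.
Since 205 ≠ 0, the four points are not coplanar.

No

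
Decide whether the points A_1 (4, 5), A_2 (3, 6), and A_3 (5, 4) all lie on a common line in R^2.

Yes

A_1A_2 = (-1, 1), A_1A_3 = (1, -1).
Twice the signed area of △A_1A_2A_3 is (-1)(-1) − (1)(1) = 0.
The triangle is degenerate (zero area), so the points are collinear.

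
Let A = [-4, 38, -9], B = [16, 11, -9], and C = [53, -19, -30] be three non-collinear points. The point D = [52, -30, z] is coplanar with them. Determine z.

A normal to the plane is n = AB × AC = (567, 420, 399).
D lies in the plane iff n · AD = 0.
This gives (399)z + (6783) = 0, so z = -17.

-17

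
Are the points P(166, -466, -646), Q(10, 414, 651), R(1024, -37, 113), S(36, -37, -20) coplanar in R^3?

No

A normal to the plane through P, Q, R is n = PQ × PR = (111507, 1231230, -821964).
The plane has equation n·X = -24254274. For S: n·S = -25101978.
-25101978 ≠ -24254274, so S is off the plane.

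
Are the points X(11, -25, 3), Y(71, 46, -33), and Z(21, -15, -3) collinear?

No

XY = (60, 71, -36), XZ = (10, 10, -6).
XY × XZ = (-66, 0, -110).
The cross product is nonzero, so the points do not lie on one line.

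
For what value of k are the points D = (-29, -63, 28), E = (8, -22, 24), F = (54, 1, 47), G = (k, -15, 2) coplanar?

-7

Coplanarity ⇔ det[DE; DF; DG] = 0.
Expanding, this is linear in k: (1035)k + (7245) = 0.
So k = -7.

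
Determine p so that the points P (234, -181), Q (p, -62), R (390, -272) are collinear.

30

Collinearity: (Q − P) must be parallel to (R − P) = (156, -91).
Cross-multiplying the components: (p − 234)·(-91) = (119)·(156).
Solving gives p = 30.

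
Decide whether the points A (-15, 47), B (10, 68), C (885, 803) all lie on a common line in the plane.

AB = (25, 21), AC = (900, 756).
Checking proportionality: AC = 36·AB, so the vectors are parallel and the points are collinear.

Yes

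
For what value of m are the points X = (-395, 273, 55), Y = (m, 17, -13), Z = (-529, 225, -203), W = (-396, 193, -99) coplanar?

-56

Normal to plane XZW: n = (-13248, -20378, 10672); plane equation n·P = 256726.
Requiring n·Y = 256726: (-13248)m + (-485162) = 256726.
So m = -56.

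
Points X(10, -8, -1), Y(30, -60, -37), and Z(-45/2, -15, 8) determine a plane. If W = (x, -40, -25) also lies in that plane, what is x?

The plane through X, Y, Z has equation −720x + 990y − 1830z = -13290.
Substituting W: (-720)x + (6150) = -13290, so x = 27.

27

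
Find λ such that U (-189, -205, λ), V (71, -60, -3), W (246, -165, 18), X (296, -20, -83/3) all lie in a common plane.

Coplanarity ⇔ det[UV; UW; UX] = 0.
Expanding, this is linear in λ: (-30625)λ + (5022500/3) = 0.
So λ = 164/3.

164/3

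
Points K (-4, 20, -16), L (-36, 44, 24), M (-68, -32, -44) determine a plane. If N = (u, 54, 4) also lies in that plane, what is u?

The plane through K, L, M has equation 1408x − 3456y + 3200z = -125952.
Substituting N: (1408)u + (-173824) = -125952, so u = 34.

34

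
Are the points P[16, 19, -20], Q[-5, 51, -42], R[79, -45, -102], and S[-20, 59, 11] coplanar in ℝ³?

With P as base: PQ = (-21, 32, -22), PR = (63, -64, -82), PS = (-36, 40, 31).
PR × PS = (1296, 999, 216).
PQ · (PR × PS) = 0.
The scalar triple product vanishes, so the four points are coplanar.

Yes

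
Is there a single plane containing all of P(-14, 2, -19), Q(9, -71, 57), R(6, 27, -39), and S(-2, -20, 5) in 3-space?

The four points are coplanar iff the 3×3 determinant with rows PQ, PR, PS is zero.
Rows: (23, -73, 76), (20, 25, -20), (12, -22, 24).
Expanding along the first row: (23)(160) − (-73)(720) + (76)(-740) = 0.
Zero determinant ⇒ coplanar.

Yes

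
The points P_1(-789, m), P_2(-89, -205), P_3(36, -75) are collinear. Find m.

-933

The three points are collinear iff det[P_1P_2; P_1P_3] = 0.
This determinant is linear in m: (125)m + (116625) = 0, so m = -933.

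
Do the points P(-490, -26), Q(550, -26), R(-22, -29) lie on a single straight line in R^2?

No

PQ = (1040, 0), PR = (468, -3).
Twice the signed area of △PQR is (1040)(-3) − (0)(468) = -3120.
The area is nonzero, so the three points are not collinear.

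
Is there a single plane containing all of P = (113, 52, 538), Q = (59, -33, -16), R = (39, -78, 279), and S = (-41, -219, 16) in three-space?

A normal to the plane through P, Q, R is n = PQ × PR = (-50005, 27010, 730).
The plane has equation n·X = -3853305. For S: n·S = -3853305.
Equal, so S lies in the plane and all four are coplanar.

Yes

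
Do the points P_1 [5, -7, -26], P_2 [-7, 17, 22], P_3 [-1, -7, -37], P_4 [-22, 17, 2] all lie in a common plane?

A normal to the plane through P_1, P_2, P_3 is n = P_1P_2 × P_1P_3 = (-264, -420, 144).
The plane has equation n·P = -2124. For P_4: n·P_4 = -1044.
-1044 ≠ -2124, so P_4 is off the plane.

No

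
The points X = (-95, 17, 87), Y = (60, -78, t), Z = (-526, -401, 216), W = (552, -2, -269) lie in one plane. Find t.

-21

Coplanarity ⇔ det[XY; XZ; XW] = 0.
Expanding, this is linear in t: (278635)t + (5851335) = 0.
So t = -21.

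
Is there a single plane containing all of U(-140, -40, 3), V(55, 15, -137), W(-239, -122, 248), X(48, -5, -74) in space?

The four points are coplanar iff the 3×3 determinant with rows UV, UW, UX is zero.
Rows: (195, 55, -140), (-99, -82, 245), (188, 35, -77).
Expanding along the first row: (195)(-2261) − (55)(-38437) + (-140)(11951) = 0.
Zero determinant ⇒ coplanar.

Yes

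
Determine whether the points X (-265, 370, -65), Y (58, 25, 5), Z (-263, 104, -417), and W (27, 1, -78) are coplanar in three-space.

A normal to the plane through X, Y, Z is n = XY × XZ = (140060, 113836, -85228).
The plane has equation n·P = 10543240. For W: n·W = 10543240.
Equal, so W lies in the plane and all four are coplanar.

Yes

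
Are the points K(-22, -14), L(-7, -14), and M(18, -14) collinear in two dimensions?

Yes

KL = (15, 0), KM = (40, 0).
det[KL; KM] = (15)(0) − (0)(40) = 0.
The determinant is zero, so the points are collinear.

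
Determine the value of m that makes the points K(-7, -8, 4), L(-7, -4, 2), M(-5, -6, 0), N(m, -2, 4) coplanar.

Coplanarity ⇔ det[KL; KM; KN] = 0.
Expanding, this is linear in m: (-12)m + (-108) = 0.
So m = -9.

-9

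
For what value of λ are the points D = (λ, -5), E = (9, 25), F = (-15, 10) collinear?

Collinearity: (D − E) must be parallel to (F − E) = (-24, -15).
Cross-multiplying the components: (λ − 9)·(-15) = (-30)·(-24).
Solving gives λ = -39.

-39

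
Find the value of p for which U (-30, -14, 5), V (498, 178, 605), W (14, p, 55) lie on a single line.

Collinearity requires UV × UW = 0; each component is linear in p.
The x-component gives (-600)p + (1200) = 0, so p = 2.
The remaining components then also vanish.

2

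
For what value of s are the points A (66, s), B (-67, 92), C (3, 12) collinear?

Collinearity: (A − B) must be parallel to (C − B) = (70, -80).
Cross-multiplying the components: (s − 92)·(70) = (133)·(-80).
Solving gives s = -60.

-60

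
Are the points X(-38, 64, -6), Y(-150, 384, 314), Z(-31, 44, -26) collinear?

Yes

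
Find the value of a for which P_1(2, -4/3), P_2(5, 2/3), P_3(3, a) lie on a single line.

The three points are collinear iff det[P_1P_2; P_1P_3] = 0.
This determinant is linear in a: (3)a + (2) = 0, so a = -2/3.

-2/3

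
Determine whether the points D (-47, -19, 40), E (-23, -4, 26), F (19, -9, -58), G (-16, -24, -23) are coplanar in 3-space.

With D as base: DE = (24, 15, -14), DF = (66, 10, -98), DG = (31, -5, -63).
DF × DG = (-1120, 1120, -640).
DE · (DF × DG) = -1120.
Since -1120 ≠ 0, the four points are not coplanar.

No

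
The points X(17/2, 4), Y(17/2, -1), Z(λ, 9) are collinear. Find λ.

17/2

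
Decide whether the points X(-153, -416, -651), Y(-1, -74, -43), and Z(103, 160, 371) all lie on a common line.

XY = (152, 342, 608), XZ = (256, 576, 1022).
Comparing components 2 and 3: (342)(1022) − (608)(576) = -684 ≠ 0, so XY and XZ are not parallel and the points are not collinear.

No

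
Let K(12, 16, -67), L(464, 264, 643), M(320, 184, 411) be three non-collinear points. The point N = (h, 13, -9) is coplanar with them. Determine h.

The plane through K, L, M has equation −736x + 2624y − 448z = 63168.
Substituting N: (-736)h + (38144) = 63168, so h = -34.

-34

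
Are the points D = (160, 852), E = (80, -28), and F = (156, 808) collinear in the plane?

Yes

DE = (-80, -880), DF = (-4, -44).
det[DE; DF] = (-80)(-44) − (-880)(-4) = 0.
The determinant is zero, so the points are collinear.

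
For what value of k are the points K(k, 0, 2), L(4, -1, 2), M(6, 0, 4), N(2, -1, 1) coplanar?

The points are coplanar iff KL · (KM × KN) = 0.
Expanding, this is linear in k: (1)k + (-2) = 0.
So k = 2.

2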